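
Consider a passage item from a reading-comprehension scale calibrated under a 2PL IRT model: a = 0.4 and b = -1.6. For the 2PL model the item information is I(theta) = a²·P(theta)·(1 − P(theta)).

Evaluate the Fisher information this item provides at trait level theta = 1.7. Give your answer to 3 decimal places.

0.027

P = 1/(1+e^{-1.3200}) = 0.7892
P(1−P) = 0.7892 × 0.2108 = 0.1664
I = a² × P(1−P) = 0.4² × 0.1664 = 0.02662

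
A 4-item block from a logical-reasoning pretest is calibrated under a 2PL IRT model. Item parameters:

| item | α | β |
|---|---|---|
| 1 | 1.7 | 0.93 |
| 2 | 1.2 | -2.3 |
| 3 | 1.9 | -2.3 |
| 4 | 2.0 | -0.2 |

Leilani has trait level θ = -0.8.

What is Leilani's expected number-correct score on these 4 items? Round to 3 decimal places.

2.085

P(θ) = 1 / (1 + exp(−α(θ − β)))
P_1 = 1/(1+e^{2.9410}) = 0.0502
P_2 = 1/(1+e^{-1.8000}) = 0.8581
P_3 = 1/(1+e^{-2.8500}) = 0.9453
P_4 = 1/(1+e^{1.2000}) = 0.2315
E[score] = 0.0502 + 0.8581 + 0.9453 + 0.2315 = 2.0851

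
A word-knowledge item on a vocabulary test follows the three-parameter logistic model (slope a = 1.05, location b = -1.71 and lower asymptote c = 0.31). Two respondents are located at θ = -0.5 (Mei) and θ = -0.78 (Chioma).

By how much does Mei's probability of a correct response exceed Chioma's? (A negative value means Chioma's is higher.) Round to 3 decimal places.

P(θ) = c + (1 − c) · 1 / (1 + exp(−a(θ − b)))
P(Mei) = 0.8488  [exponent 1.2705]
P(Chioma) = 0.8112  [exponent 0.9765]
Difference = 0.8488 − 0.8112 = 0.0375

0.038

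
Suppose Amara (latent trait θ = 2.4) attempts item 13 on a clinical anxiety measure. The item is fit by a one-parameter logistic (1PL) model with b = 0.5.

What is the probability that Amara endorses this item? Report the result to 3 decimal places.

P(θ) = 1 / (1 + exp(−(θ − b)))
Exponent: (2.4 − 0.5) = 1.9000
1/(1 + e^{-1.9000}) = 0.8699
P = 0.8699

0.870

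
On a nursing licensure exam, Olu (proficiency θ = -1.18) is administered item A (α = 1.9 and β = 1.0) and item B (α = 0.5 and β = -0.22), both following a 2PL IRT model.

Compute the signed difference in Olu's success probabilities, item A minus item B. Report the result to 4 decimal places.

-0.3666

P(θ) = 1 / (1 + exp(−α(θ − β)))
P_A = 0.0156
P_B = 0.3823
P_A − P_B = -0.3666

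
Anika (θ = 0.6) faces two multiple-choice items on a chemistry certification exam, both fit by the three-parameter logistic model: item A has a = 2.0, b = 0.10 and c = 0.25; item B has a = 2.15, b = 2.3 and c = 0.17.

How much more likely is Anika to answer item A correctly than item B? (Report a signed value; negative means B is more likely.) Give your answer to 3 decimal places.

0.607

P(θ) = c + (1 − c) · 1 / (1 + exp(−a(θ − b)))
P_A = 0.7983
P_B = 0.1909
P_A − P_B = 0.6074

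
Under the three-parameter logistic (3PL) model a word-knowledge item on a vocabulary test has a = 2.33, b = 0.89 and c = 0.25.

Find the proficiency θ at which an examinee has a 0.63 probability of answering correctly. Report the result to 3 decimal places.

0.901

P(θ) = c + (1 − c) · 1 / (1 + exp(−a(θ − b)))
Remove guessing floor: (0.63 − 0.25)/(1 − 0.25) = 0.5067
logit = ln(0.5067/0.4933) = 0.0267
θ = b + logit/(a) = 0.89 + 0.0267/2.3300 = 0.9014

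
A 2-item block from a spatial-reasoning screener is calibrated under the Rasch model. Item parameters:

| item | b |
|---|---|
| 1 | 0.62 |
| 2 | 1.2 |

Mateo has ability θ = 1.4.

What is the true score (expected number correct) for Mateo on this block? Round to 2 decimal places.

P(θ) = 1 / (1 + exp(−(θ − b)))
P_1 = 1/(1+e^{-0.7800}) = 0.6857
P_2 = 1/(1+e^{-0.2000}) = 0.5498
E[score] = 0.6857 + 0.5498 = 1.2355

1.24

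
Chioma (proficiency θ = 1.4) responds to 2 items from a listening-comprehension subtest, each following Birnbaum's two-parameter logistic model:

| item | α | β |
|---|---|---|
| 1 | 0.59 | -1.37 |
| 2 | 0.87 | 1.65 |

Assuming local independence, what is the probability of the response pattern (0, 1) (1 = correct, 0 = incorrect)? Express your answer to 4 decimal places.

P(θ) = 1 / (1 + exp(−α(θ − β)))
P_1 = 1/(1+e^{-1.6343}) = 0.8368
P_2 = 1/(1+e^{0.2175}) = 0.4458
L = (1−P_1) × P_2 = 0.1632 × 0.4458 = 0.07278

0.0728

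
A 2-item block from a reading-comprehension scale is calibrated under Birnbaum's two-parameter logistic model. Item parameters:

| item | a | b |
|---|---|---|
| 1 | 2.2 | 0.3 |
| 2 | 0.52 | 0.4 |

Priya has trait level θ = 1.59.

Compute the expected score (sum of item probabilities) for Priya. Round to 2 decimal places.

P(θ) = 1 / (1 + exp(−a(θ − b)))
P_1 = 1/(1+e^{-2.8380}) = 0.9447
P_2 = 1/(1+e^{-0.6188}) = 0.6499
E[score] = 0.9447 + 0.6499 = 1.5946

1.59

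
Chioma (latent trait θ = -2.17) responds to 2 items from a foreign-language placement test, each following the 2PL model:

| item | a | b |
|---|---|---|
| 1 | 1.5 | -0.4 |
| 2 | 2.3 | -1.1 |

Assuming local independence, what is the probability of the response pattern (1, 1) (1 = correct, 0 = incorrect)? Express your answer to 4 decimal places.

0.0052

P(θ) = 1 / (1 + exp(−a(θ − b)))
P_1 = 1/(1+e^{2.6550}) = 0.0657
P_2 = 1/(1+e^{2.4610}) = 0.0786
L = P_1 × P_2 = 0.0657 × 0.0786 = 0.00517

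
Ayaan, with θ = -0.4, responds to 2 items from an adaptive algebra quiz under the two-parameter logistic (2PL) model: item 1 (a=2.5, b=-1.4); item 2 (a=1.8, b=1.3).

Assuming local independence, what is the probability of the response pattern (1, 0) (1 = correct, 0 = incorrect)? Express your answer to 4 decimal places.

0.8828

P(θ) = 1 / (1 + exp(−a(θ − b)))
P_1 = 1/(1+e^{-2.5000}) = 0.9241
P_2 = 1/(1+e^{3.0600}) = 0.0448
L = P_1 × (1−P_2) = 0.9241 × 0.9552 = 0.88275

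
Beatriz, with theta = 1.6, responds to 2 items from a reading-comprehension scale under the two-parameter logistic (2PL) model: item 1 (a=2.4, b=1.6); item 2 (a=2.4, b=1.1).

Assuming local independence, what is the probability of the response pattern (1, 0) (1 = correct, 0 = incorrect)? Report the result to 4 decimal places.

0.1157

P(theta) = 1 / (1 + exp(−a(theta − b)))
P_1 = 1/(1+e^{0.0000}) = 0.5000
P_2 = 1/(1+e^{-1.2000}) = 0.7685
L = P_1 × (1−P_2) = 0.5000 × 0.2315 = 0.11574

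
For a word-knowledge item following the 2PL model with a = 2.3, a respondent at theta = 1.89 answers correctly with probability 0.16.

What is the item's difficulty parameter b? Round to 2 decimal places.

2.61

P(theta) = 1 / (1 + exp(−a(theta − b)))
logit(0.16) = ln(0.16/0.84) = -1.6582
b = theta − logit/(a) = 1.89 − (-1.6582)/2.3000 = 2.6110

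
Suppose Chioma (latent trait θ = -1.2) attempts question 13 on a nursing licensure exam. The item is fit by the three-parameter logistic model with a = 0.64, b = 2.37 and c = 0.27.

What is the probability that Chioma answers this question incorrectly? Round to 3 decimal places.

0.663

P(θ) = c + (1 − c) · 1 / (1 + exp(−a(θ − b)))
Exponent: 0.64 × (-1.2 − 2.37) = -2.2848
1/(1 + e^{2.2848}) = 0.0924
P = 0.27 + 0.73 × 0.0924 = 0.3374
P(incorrect) = 1 − 0.3374 = 0.6626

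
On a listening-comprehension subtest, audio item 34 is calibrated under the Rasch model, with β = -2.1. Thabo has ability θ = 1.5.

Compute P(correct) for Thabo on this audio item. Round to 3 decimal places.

P(θ) = 1 / (1 + exp(−(θ − β)))
Exponent: (1.5 − (-2.1)) = 3.6000
1/(1 + e^{-3.6000}) = 0.9734
P = 0.9734

0.973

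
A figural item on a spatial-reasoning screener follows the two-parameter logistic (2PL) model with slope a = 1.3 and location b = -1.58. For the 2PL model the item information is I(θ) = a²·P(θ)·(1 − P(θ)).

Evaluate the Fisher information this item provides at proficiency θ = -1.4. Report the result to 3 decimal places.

P = 1/(1+e^{-0.2340}) = 0.5582
P(1−P) = 0.5582 × 0.4418 = 0.2466
I = a² × P(1−P) = 1.3² × 0.2466 = 0.41677

0.417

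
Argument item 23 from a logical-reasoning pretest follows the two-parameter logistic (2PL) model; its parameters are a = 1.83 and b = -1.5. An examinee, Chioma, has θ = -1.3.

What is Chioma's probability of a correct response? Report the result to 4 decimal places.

P(θ) = 1 / (1 + exp(−a(θ − b)))
Exponent: 1.83 × (-1.3 − (-1.5)) = 0.3660
1/(1 + e^{-0.3660}) = 0.5905

0.5905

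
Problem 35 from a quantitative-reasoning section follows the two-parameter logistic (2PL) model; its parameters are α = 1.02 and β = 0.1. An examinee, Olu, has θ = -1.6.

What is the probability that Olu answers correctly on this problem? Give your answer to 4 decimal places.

0.1501

P(θ) = 1 / (1 + exp(−α(θ − β)))
Exponent: 1.02 × (-1.6 − 0.1) = -1.7340
1/(1 + e^{1.7340}) = 0.1501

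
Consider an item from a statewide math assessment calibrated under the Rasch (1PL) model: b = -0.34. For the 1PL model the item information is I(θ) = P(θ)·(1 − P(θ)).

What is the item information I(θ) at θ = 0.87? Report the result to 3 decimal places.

0.177

P = 1/(1+e^{-1.2100}) = 0.7703
P(1−P) = 0.7703 × 0.2297 = 0.1769
I = P(1−P) = 0.17694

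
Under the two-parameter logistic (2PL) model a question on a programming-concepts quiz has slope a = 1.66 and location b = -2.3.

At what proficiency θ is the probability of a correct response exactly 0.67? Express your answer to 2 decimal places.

-1.87

P(θ) = 1 / (1 + exp(−a(θ − b)))
logit = ln(0.6700/0.3300) = 0.7082
θ = b + logit/(a) = -2.3 + 0.7082/1.6600 = -1.8734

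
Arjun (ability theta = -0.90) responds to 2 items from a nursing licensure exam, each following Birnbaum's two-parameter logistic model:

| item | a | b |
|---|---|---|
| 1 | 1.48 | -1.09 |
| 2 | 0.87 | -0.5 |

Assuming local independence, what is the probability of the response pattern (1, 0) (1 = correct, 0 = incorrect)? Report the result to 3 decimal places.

0.334

P(theta) = 1 / (1 + exp(−a(theta − b)))
P_1 = 1/(1+e^{-0.2812}) = 0.5698
P_2 = 1/(1+e^{0.3480}) = 0.4139
L = P_1 × (1−P_2) = 0.5698 × 0.5861 = 0.33400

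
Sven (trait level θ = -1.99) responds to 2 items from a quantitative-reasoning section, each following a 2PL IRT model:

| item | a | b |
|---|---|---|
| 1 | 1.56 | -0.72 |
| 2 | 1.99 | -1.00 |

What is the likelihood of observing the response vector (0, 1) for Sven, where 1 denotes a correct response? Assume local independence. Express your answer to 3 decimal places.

0.108

P(θ) = 1 / (1 + exp(−a(θ − b)))
P_1 = 1/(1+e^{1.9812}) = 0.1212
P_2 = 1/(1+e^{1.9701}) = 0.1224
L = (1−P_1) × P_2 = 0.8788 × 0.1224 = 0.10755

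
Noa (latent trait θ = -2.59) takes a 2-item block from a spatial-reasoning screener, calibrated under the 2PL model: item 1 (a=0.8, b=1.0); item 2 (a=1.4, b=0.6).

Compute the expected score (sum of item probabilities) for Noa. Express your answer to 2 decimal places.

P(θ) = 1 / (1 + exp(−a(θ − b)))
P_1 = 1/(1+e^{2.8720}) = 0.0536
P_2 = 1/(1+e^{4.4660}) = 0.0114
E[score] = 0.0536 + 0.0114 = 0.0649

0.06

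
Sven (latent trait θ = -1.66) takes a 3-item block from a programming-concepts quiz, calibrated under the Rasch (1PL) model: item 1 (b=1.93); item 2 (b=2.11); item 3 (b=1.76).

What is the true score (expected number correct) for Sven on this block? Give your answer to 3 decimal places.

P(θ) = 1 / (1 + exp(−(θ − b)))
P_1 = 1/(1+e^{3.5900}) = 0.0269
P_2 = 1/(1+e^{3.7700}) = 0.0225
P_3 = 1/(1+e^{3.4200}) = 0.0317
E[score] = 0.0269 + 0.0225 + 0.0317 = 0.0811

0.081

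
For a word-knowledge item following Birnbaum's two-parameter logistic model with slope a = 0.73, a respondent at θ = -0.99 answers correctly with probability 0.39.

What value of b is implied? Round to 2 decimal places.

P(θ) = 1 / (1 + exp(−a(θ − b)))
logit(0.39) = ln(0.39/0.61) = -0.4473
b = θ − logit/(a) = -0.99 − (-0.4473)/0.7300 = -0.3772

-0.38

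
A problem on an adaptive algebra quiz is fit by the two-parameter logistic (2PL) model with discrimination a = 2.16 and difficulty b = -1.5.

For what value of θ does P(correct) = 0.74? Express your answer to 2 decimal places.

-1.02

P(θ) = 1 / (1 + exp(−a(θ − b)))
logit = ln(0.7400/0.2600) = 1.0460
θ = b + logit/(a) = -1.5 + 1.0460/2.1600 = -1.0158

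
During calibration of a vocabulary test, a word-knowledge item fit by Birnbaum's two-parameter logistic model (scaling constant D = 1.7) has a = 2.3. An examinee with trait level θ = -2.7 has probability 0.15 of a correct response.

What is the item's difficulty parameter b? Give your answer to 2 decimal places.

-2.26

P(θ) = 1 / (1 + exp(−D·a(θ − b)))
logit(0.15) = ln(0.15/0.85) = -1.7346
b = θ − logit/(1.7·a) = -2.7 − (-1.7346)/3.9100 = -2.2564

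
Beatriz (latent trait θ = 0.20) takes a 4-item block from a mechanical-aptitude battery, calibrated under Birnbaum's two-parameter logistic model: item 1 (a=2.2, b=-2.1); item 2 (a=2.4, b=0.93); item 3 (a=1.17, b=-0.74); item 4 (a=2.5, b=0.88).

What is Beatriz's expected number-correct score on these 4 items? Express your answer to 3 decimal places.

P(θ) = 1 / (1 + exp(−a(θ − b)))
P_1 = 1/(1+e^{-5.0600}) = 0.9937
P_2 = 1/(1+e^{1.7520}) = 0.1478
P_3 = 1/(1+e^{-1.0998}) = 0.7502
P_4 = 1/(1+e^{1.7000}) = 0.1545
E[score] = 0.9937 + 0.1478 + 0.7502 + 0.1545 = 2.0462

2.046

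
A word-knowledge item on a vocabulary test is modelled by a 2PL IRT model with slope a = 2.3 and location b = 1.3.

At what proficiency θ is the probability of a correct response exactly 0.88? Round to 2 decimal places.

P(θ) = 1 / (1 + exp(−a(θ − b)))
logit = ln(0.8800/0.1200) = 1.9924
θ = b + logit/(a) = 1.3 + 1.9924/2.3000 = 2.1663

2.17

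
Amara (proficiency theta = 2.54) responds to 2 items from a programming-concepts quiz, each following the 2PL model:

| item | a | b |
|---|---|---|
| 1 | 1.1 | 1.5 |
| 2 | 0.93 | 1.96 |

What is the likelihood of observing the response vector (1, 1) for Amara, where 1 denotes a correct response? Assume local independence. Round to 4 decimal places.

0.4791

P(theta) = 1 / (1 + exp(−a(theta − b)))
P_1 = 1/(1+e^{-1.1440}) = 0.7584
P_2 = 1/(1+e^{-0.5394}) = 0.6317
L = P_1 × P_2 = 0.7584 × 0.6317 = 0.47907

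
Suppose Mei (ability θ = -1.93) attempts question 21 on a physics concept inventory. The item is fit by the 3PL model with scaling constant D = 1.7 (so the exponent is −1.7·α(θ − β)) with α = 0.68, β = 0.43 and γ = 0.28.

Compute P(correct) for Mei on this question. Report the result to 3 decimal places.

P(θ) = γ + (1 − γ) · 1 / (1 + exp(−D·α(θ − β)))
Exponent: 1.7 × 0.68 × (-1.93 − 0.43) = -2.7282
1/(1 + e^{2.7282}) = 0.0613
P = 0.28 + 0.72 × 0.0613 = 0.3242

0.324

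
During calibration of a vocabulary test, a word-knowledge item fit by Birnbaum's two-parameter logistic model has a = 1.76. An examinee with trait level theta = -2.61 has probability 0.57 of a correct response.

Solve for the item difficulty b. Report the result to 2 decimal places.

-2.77

P(theta) = 1 / (1 + exp(−a(theta − b)))
logit(0.57) = ln(0.57/0.43) = 0.2819
b = theta − logit/(a) = -2.61 − 0.2819/1.7600 = -2.7701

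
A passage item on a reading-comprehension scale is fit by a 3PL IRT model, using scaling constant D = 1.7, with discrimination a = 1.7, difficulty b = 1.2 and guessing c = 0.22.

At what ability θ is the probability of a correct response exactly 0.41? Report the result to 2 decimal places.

0.81

P(θ) = c + (1 − c) · 1 / (1 + exp(−D·a(θ − b)))
Remove guessing floor: (0.41 − 0.22)/(1 − 0.22) = 0.2436
logit = ln(0.2436/0.7564) = -1.1331
θ = b + logit/(1.7·a) = 1.2 + (-1.1331)/2.8900 = 0.8079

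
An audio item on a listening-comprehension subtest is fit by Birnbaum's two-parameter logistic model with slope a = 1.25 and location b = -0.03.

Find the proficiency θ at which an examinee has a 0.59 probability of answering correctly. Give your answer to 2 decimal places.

P(θ) = 1 / (1 + exp(−a(θ − b)))
logit = ln(0.5900/0.4100) = 0.3640
θ = b + logit/(a) = -0.03 + 0.3640/1.2500 = 0.2612

0.26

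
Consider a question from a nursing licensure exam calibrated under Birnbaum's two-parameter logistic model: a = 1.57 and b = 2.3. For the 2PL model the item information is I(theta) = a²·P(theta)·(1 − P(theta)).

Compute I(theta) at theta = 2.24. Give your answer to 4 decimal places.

P = 1/(1+e^{0.0942}) = 0.4765
P(1−P) = 0.4765 × 0.5235 = 0.2494
I = a² × P(1−P) = 1.57² × 0.2494 = 0.61486

0.6149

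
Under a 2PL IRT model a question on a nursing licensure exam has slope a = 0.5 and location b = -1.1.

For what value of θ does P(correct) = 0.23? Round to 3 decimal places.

-3.517

P(θ) = 1 / (1 + exp(−a(θ − b)))
logit = ln(0.2300/0.7700) = -1.2083
θ = b + logit/(a) = -1.1 + (-1.2083)/0.5000 = -3.5166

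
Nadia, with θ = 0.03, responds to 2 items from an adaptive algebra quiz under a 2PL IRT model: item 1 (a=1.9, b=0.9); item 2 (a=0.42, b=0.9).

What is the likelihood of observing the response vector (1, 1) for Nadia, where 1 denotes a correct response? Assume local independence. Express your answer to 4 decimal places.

0.0658

P(θ) = 1 / (1 + exp(−a(θ − b)))
P_1 = 1/(1+e^{1.6530}) = 0.1607
P_2 = 1/(1+e^{0.3654}) = 0.4097
L = P_1 × P_2 = 0.1607 × 0.4097 = 0.06583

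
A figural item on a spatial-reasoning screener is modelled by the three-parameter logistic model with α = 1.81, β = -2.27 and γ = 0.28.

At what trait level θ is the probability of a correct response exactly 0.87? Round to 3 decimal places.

-1.434

P(θ) = γ + (1 − γ) · 1 / (1 + exp(−α(θ − β)))
Remove guessing floor: (0.87 − 0.28)/(1 − 0.28) = 0.8194
logit = ln(0.8194/0.1806) = 1.5126
θ = β + logit/(α) = -2.27 + 1.5126/1.8100 = -1.4343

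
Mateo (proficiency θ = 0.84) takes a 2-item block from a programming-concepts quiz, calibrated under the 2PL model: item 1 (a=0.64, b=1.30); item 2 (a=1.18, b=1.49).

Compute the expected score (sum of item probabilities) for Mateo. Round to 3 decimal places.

0.744

P(θ) = 1 / (1 + exp(−a(θ − b)))
P_1 = 1/(1+e^{0.2944}) = 0.4269
P_2 = 1/(1+e^{0.7670}) = 0.3171
E[score] = 0.4269 + 0.3171 = 0.7441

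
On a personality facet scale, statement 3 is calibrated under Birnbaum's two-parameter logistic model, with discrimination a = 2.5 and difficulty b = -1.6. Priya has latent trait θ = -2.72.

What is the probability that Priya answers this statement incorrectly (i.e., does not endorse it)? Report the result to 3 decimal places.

P(θ) = 1 / (1 + exp(−a(θ − b)))
Exponent: 2.5 × (-2.72 − (-1.6)) = -2.8000
1/(1 + e^{2.8000}) = 0.0573
P(incorrect) = 1 − 0.0573 = 0.9427

0.943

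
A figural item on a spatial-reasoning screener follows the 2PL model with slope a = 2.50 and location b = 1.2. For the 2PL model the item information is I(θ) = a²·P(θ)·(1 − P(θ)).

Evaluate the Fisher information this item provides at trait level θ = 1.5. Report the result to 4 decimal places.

P = 1/(1+e^{-0.7500}) = 0.6792
P(1−P) = 0.6792 × 0.3208 = 0.2179
I = a² × P(1−P) = 2.50² × 0.2179 = 1.36184

1.3618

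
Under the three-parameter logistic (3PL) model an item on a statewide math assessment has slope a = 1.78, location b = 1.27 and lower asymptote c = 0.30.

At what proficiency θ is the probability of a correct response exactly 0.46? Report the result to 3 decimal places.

P(θ) = c + (1 − c) · 1 / (1 + exp(−a(θ − b)))
Remove guessing floor: (0.46 − 0.30)/(1 − 0.30) = 0.2286
logit = ln(0.2286/0.7714) = -1.2164
θ = b + logit/(a) = 1.27 + (-1.2164)/1.7800 = 0.5866

0.587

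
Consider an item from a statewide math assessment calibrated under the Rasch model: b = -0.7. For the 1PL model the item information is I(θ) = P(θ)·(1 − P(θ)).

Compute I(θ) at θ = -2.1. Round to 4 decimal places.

0.1587

P = 1/(1+e^{1.4000}) = 0.1978
P(1−P) = 0.1978 × 0.8022 = 0.1587
I = P(1−P) = 0.15868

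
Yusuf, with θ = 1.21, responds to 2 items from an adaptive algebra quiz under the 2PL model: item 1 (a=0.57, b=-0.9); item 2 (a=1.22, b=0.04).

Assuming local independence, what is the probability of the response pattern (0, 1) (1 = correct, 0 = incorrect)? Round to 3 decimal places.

P(θ) = 1 / (1 + exp(−a(θ − b)))
P_1 = 1/(1+e^{-1.2027}) = 0.7690
P_2 = 1/(1+e^{-1.4274}) = 0.8065
L = (1−P_1) × P_2 = 0.2310 × 0.8065 = 0.18630

0.186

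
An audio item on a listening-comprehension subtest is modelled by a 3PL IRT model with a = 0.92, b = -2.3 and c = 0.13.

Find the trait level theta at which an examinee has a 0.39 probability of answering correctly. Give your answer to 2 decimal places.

-3.23

P(theta) = c + (1 − c) · 1 / (1 + exp(−a(theta − b)))
Remove guessing floor: (0.39 − 0.13)/(1 − 0.13) = 0.2989
logit = ln(0.2989/0.7011) = -0.8528
theta = b + logit/(a) = -2.3 + (-0.8528)/0.9200 = -3.2269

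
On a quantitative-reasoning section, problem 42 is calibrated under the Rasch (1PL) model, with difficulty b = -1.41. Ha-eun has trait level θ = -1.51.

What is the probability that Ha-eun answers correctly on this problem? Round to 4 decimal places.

0.4750

P(θ) = 1 / (1 + exp(−(θ − b)))
Exponent: (-1.51 − (-1.41)) = -0.1000
1/(1 + e^{0.1000}) = 0.4750
P = 0.4750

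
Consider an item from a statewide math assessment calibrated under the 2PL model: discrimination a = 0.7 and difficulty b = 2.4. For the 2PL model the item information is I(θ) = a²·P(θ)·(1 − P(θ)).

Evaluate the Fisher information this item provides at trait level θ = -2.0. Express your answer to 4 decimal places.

P = 1/(1+e^{3.0800}) = 0.0439
P(1−P) = 0.0439 × 0.9561 = 0.0420
I = a² × P(1−P) = 0.7² × 0.0420 = 0.02058

0.0206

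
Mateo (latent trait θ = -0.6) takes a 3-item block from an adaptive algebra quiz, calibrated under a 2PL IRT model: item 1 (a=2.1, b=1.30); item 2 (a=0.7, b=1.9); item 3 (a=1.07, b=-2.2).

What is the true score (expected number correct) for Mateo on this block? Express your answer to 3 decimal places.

P(θ) = 1 / (1 + exp(−a(θ − b)))
P_1 = 1/(1+e^{3.9900}) = 0.0182
P_2 = 1/(1+e^{1.7500}) = 0.1480
P_3 = 1/(1+e^{-1.7120}) = 0.8471
E[score] = 0.0182 + 0.1480 + 0.8471 = 1.0133

1.013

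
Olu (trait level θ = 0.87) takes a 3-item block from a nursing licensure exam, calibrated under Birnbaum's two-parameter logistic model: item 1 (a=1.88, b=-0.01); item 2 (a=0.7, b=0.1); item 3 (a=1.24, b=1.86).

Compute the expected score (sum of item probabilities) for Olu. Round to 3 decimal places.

P(θ) = 1 / (1 + exp(−a(θ − b)))
P_1 = 1/(1+e^{-1.6544}) = 0.8395
P_2 = 1/(1+e^{-0.5390}) = 0.6316
P_3 = 1/(1+e^{1.2276}) = 0.2266
E[score] = 0.8395 + 0.6316 + 0.2266 = 1.6977

1.698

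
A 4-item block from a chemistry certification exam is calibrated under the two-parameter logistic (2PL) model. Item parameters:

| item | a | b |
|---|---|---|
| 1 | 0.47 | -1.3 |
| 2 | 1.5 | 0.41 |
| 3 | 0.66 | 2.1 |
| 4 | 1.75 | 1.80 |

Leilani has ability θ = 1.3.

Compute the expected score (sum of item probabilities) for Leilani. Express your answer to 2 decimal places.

P(θ) = 1 / (1 + exp(−a(θ − b)))
P_1 = 1/(1+e^{-1.2220}) = 0.7724
P_2 = 1/(1+e^{-1.3350}) = 0.7917
P_3 = 1/(1+e^{0.5280}) = 0.3710
P_4 = 1/(1+e^{0.8750}) = 0.2942
E[score] = 0.7724 + 0.7917 + 0.3710 + 0.2942 = 2.2293

2.23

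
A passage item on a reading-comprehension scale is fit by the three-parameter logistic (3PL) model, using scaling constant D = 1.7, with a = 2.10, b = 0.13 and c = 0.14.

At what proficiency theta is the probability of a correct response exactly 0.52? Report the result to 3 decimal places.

0.065

P(theta) = c + (1 − c) · 1 / (1 + exp(−D·a(theta − b)))
Remove guessing floor: (0.52 − 0.14)/(1 − 0.14) = 0.4419
logit = ln(0.4419/0.5581) = -0.2336
theta = b + logit/(1.7·a) = 0.13 + (-0.2336)/3.5700 = 0.0646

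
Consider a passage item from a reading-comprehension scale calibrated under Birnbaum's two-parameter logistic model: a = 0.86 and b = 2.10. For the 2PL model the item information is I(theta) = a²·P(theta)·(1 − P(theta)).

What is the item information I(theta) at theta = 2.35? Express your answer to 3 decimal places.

0.183

P = 1/(1+e^{-0.2150}) = 0.5535
P(1−P) = 0.5535 × 0.4465 = 0.2471
I = a² × P(1−P) = 0.86² × 0.2471 = 0.18278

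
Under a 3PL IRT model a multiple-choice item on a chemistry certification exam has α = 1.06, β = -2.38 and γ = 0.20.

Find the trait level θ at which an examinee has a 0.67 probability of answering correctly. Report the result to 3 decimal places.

-2.046

P(θ) = γ + (1 − γ) · 1 / (1 + exp(−α(θ − β)))
Remove guessing floor: (0.67 − 0.20)/(1 − 0.20) = 0.5875
logit = ln(0.5875/0.4125) = 0.3536
θ = β + logit/(α) = -2.38 + 0.3536/1.0600 = -2.0464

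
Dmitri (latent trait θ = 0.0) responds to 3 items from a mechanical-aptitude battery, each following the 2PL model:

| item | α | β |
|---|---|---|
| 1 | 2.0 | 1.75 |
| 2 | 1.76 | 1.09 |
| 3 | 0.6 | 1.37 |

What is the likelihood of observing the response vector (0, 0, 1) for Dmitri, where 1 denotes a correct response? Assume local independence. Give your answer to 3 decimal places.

0.258

P(θ) = 1 / (1 + exp(−α(θ − β)))
P_1 = 1/(1+e^{3.5000}) = 0.0293
P_2 = 1/(1+e^{1.9184}) = 0.1280
P_3 = 1/(1+e^{0.8220}) = 0.3053
L = (1−P_1) × (1−P_2) × P_3 = 0.9707 × 0.8720 × 0.3053 = 0.25844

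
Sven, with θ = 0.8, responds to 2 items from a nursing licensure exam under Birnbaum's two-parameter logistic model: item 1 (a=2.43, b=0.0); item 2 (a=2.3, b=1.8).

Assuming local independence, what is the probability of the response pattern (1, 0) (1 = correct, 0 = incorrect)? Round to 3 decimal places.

0.795

P(θ) = 1 / (1 + exp(−a(θ − b)))
P_1 = 1/(1+e^{-1.9440}) = 0.8748
P_2 = 1/(1+e^{2.3000}) = 0.0911
L = P_1 × (1−P_2) = 0.8748 × 0.9089 = 0.79508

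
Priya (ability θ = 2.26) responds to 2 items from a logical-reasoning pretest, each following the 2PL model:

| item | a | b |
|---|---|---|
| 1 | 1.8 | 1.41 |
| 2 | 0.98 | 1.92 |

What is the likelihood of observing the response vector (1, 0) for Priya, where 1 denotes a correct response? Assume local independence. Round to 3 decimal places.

P(θ) = 1 / (1 + exp(−a(θ − b)))
P_1 = 1/(1+e^{-1.5300}) = 0.8220
P_2 = 1/(1+e^{-0.3332}) = 0.5825
L = P_1 × (1−P_2) = 0.8220 × 0.4175 = 0.34316

0.343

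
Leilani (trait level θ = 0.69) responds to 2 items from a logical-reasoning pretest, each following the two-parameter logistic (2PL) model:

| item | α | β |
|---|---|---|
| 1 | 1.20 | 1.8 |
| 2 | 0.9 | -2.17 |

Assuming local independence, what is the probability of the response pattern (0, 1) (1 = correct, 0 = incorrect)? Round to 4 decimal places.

P(θ) = 1 / (1 + exp(−α(θ − β)))
P_1 = 1/(1+e^{1.3320}) = 0.2088
P_2 = 1/(1+e^{-2.5740}) = 0.9292
L = (1−P_1) × P_2 = 0.7912 × 0.9292 = 0.73513

0.7351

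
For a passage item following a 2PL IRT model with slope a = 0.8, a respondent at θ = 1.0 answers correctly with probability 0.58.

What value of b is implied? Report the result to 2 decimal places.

P(θ) = 1 / (1 + exp(−a(θ − b)))
logit(0.58) = ln(0.58/0.42) = 0.3228
b = θ − logit/(a) = 1.0 − 0.3228/0.8000 = 0.5965

0.60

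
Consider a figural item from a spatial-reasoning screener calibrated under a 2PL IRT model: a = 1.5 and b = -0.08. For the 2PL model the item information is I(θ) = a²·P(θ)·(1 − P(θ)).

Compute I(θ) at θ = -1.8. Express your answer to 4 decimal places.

0.1473

P = 1/(1+e^{2.5800}) = 0.0704
P(1−P) = 0.0704 × 0.9296 = 0.0655
I = a² × P(1−P) = 1.5² × 0.0655 = 0.14732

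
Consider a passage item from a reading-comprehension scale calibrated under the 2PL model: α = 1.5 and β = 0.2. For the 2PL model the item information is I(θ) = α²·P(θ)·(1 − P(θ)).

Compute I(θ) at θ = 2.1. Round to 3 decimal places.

P = 1/(1+e^{-2.8500}) = 0.9453
P(1−P) = 0.9453 × 0.0547 = 0.0517
I = α² × P(1−P) = 1.5² × 0.0517 = 0.11631

0.116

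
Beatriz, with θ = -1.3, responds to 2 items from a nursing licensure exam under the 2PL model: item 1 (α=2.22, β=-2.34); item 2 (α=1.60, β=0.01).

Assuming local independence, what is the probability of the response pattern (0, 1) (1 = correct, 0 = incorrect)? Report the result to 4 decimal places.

0.0099

P(θ) = 1 / (1 + exp(−α(θ − β)))
P_1 = 1/(1+e^{-2.3088}) = 0.9096
P_2 = 1/(1+e^{2.0960}) = 0.1095
L = (1−P_1) × P_2 = 0.0904 × 0.1095 = 0.00990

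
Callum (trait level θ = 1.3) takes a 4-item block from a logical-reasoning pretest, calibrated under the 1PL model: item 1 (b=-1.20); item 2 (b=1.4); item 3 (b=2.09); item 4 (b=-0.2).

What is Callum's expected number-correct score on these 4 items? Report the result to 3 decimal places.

2.529

P(θ) = 1 / (1 + exp(−(θ − b)))
P_1 = 1/(1+e^{-2.5000}) = 0.9241
P_2 = 1/(1+e^{0.1000}) = 0.4750
P_3 = 1/(1+e^{0.7900}) = 0.3122
P_4 = 1/(1+e^{-1.5000}) = 0.8176
E[score] = 0.9241 + 0.4750 + 0.3122 + 0.8176 = 2.5289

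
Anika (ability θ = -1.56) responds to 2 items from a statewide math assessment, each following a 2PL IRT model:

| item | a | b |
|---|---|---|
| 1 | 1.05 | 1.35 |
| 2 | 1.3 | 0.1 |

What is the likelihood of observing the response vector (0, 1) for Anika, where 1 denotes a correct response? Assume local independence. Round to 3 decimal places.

0.099

P(θ) = 1 / (1 + exp(−a(θ − b)))
P_1 = 1/(1+e^{3.0555}) = 0.0450
P_2 = 1/(1+e^{2.1580}) = 0.1036
L = (1−P_1) × P_2 = 0.9550 × 0.1036 = 0.09893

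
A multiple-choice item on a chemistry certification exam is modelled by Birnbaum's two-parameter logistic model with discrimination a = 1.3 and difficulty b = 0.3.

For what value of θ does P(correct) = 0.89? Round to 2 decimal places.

1.91

P(θ) = 1 / (1 + exp(−a(θ − b)))
logit = ln(0.8900/0.1100) = 2.0907
θ = b + logit/(a) = 0.3 + 2.0907/1.3000 = 1.9083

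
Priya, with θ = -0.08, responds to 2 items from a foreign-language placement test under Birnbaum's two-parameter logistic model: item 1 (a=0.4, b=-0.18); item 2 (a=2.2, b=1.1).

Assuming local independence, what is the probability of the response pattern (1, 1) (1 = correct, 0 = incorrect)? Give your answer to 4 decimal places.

0.0354

P(θ) = 1 / (1 + exp(−a(θ − b)))
P_1 = 1/(1+e^{-0.0400}) = 0.5100
P_2 = 1/(1+e^{2.5960}) = 0.0694
L = P_1 × P_2 = 0.5100 × 0.0694 = 0.03539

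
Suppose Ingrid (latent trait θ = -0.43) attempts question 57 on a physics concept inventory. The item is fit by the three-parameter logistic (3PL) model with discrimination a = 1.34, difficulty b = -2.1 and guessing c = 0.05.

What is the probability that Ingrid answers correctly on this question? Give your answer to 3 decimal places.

P(θ) = c + (1 − c) · 1 / (1 + exp(−a(θ − b)))
Exponent: 1.34 × (-0.43 − (-2.1)) = 2.2378
1/(1 + e^{-2.2378}) = 0.9036
P = 0.05 + 0.95 × 0.9036 = 0.9084

0.908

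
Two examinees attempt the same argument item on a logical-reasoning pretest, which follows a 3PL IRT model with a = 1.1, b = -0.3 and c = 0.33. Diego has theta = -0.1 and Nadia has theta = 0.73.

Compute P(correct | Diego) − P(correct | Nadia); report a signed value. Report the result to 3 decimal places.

P(theta) = c + (1 − c) · 1 / (1 + exp(−a(theta − b)))
P(Diego) = 0.7017  [exponent 0.2200]
P(Nadia) = 0.8368  [exponent 1.1330]
Difference = 0.7017 − 0.8368 = -0.1351

-0.135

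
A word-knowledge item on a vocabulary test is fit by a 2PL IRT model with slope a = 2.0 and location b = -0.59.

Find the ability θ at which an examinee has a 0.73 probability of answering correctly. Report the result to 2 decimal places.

P(θ) = 1 / (1 + exp(−a(θ − b)))
logit = ln(0.7300/0.2700) = 0.9946
θ = b + logit/(a) = -0.59 + 0.9946/2.0000 = -0.0927

-0.09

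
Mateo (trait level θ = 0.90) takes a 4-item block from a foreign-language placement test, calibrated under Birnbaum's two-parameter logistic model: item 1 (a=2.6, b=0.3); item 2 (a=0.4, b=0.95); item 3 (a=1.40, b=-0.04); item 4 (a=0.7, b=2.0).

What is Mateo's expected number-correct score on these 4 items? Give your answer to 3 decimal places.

P(θ) = 1 / (1 + exp(−a(θ − b)))
P_1 = 1/(1+e^{-1.5600}) = 0.8264
P_2 = 1/(1+e^{0.0200}) = 0.4950
P_3 = 1/(1+e^{-1.3160}) = 0.7885
P_4 = 1/(1+e^{0.7700}) = 0.3165
E[score] = 0.8264 + 0.4950 + 0.7885 + 0.3165 = 2.4263

2.426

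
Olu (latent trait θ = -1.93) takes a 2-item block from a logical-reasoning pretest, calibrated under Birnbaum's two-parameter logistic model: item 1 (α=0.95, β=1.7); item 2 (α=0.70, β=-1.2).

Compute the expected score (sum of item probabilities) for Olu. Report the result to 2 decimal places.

0.41

P(θ) = 1 / (1 + exp(−α(θ − β)))
P_1 = 1/(1+e^{3.4485}) = 0.0308
P_2 = 1/(1+e^{0.5110}) = 0.3750
E[score] = 0.0308 + 0.3750 = 0.4058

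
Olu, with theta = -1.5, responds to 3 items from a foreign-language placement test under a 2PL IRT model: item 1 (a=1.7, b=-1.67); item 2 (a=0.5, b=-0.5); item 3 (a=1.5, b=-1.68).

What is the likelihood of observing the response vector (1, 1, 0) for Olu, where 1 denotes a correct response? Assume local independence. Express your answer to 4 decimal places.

P(theta) = 1 / (1 + exp(−a(theta − b)))
P_1 = 1/(1+e^{-0.2890}) = 0.5718
P_2 = 1/(1+e^{0.5000}) = 0.3775
P_3 = 1/(1+e^{-0.2700}) = 0.5671
L = P_1 × P_2 × (1−P_3) = 0.5718 × 0.3775 × 0.4329 = 0.09345

0.0934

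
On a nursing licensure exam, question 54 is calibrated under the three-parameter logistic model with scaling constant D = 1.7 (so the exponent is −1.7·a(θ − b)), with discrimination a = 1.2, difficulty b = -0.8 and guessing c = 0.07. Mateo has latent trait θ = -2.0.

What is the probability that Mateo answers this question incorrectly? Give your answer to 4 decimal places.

0.8560

P(θ) = c + (1 − c) · 1 / (1 + exp(−D·a(θ − b)))
Exponent: 1.7 × 1.2 × (-2.0 − (-0.8)) = -2.4480
1/(1 + e^{2.4480}) = 0.0796
P = 0.07 + 0.93 × 0.0796 = 0.1440
P(incorrect) = 1 − 0.1440 = 0.8560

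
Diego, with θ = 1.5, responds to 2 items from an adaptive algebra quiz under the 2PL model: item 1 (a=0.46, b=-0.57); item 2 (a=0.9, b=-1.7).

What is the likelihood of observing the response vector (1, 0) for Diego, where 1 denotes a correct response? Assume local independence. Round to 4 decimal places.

P(θ) = 1 / (1 + exp(−a(θ − b)))
P_1 = 1/(1+e^{-0.9522}) = 0.7216
P_2 = 1/(1+e^{-2.8800}) = 0.9468
L = P_1 × (1−P_2) = 0.7216 × 0.0532 = 0.03835

0.0384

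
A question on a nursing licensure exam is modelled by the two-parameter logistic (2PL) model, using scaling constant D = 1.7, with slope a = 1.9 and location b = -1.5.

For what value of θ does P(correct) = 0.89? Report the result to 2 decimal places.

P(θ) = 1 / (1 + exp(−D·a(θ − b)))
logit = ln(0.8900/0.1100) = 2.0907
θ = b + logit/(1.7·a) = -1.5 + 2.0907/3.2300 = -0.8527

-0.85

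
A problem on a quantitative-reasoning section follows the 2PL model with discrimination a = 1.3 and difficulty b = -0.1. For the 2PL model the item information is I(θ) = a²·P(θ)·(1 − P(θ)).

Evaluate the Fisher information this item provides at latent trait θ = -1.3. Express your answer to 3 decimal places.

P = 1/(1+e^{1.5600}) = 0.1736
P(1−P) = 0.1736 × 0.8264 = 0.1435
I = a² × P(1−P) = 1.3² × 0.1435 = 0.24250

0.243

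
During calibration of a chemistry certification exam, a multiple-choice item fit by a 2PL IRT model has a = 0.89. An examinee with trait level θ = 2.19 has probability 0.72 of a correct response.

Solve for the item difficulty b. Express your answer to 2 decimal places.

1.13

P(θ) = 1 / (1 + exp(−a(θ − b)))
logit(0.72) = ln(0.72/0.28) = 0.9445
b = θ − logit/(a) = 2.19 − 0.9445/0.8900 = 1.1288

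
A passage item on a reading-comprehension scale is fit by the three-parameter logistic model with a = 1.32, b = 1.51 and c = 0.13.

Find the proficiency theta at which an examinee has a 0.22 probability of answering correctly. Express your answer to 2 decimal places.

-0.13

P(theta) = c + (1 − c) · 1 / (1 + exp(−a(theta − b)))
Remove guessing floor: (0.22 − 0.13)/(1 − 0.13) = 0.1034
logit = ln(0.1034/0.8966) = -2.1595
theta = b + logit/(a) = 1.51 + (-2.1595)/1.3200 = -0.1260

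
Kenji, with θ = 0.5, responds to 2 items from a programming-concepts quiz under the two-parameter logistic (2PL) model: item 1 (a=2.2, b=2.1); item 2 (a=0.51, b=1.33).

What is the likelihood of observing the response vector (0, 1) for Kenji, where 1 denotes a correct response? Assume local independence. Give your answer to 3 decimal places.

P(θ) = 1 / (1 + exp(−a(θ − b)))
P_1 = 1/(1+e^{3.5200}) = 0.0287
P_2 = 1/(1+e^{0.4233}) = 0.3957
L = (1−P_1) × P_2 = 0.9713 × 0.3957 = 0.38435

0.384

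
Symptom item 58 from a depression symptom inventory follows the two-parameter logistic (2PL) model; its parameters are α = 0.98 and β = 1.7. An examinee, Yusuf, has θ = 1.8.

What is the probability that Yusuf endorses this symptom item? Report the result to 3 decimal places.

0.524

P(θ) = 1 / (1 + exp(−α(θ − β)))
Exponent: 0.98 × (1.8 − 1.7) = 0.0980
1/(1 + e^{-0.0980}) = 0.5245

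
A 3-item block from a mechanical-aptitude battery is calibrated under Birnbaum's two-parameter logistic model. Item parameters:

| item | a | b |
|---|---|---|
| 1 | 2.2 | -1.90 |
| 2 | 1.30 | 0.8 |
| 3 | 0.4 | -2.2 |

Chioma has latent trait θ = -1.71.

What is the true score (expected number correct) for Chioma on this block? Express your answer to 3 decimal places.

P(θ) = 1 / (1 + exp(−a(θ − b)))
P_1 = 1/(1+e^{-0.4180}) = 0.6030
P_2 = 1/(1+e^{3.2630}) = 0.0369
P_3 = 1/(1+e^{-0.1960}) = 0.5488
E[score] = 0.6030 + 0.0369 + 0.5488 = 1.1887

1.189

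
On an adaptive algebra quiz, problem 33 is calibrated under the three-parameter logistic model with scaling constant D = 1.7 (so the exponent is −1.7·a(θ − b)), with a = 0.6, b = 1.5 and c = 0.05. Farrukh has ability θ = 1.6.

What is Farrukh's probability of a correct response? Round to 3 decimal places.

0.549

P(θ) = c + (1 − c) · 1 / (1 + exp(−D·a(θ − b)))
Exponent: 1.7 × 0.6 × (1.6 − 1.5) = 0.1020
1/(1 + e^{-0.1020}) = 0.5255
P = 0.05 + 0.95 × 0.5255 = 0.5492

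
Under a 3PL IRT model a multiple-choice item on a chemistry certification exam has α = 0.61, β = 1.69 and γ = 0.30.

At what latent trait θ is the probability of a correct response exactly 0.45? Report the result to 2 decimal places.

P(θ) = γ + (1 − γ) · 1 / (1 + exp(−α(θ − β)))
Remove guessing floor: (0.45 − 0.30)/(1 − 0.30) = 0.2143
logit = ln(0.2143/0.7857) = -1.2993
θ = β + logit/(α) = 1.69 + (-1.2993)/0.6100 = -0.4400

-0.44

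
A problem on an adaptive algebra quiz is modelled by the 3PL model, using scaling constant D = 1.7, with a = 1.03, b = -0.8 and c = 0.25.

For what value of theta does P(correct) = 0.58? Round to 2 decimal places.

P(theta) = c + (1 − c) · 1 / (1 + exp(−D·a(theta − b)))
Remove guessing floor: (0.58 − 0.25)/(1 − 0.25) = 0.4400
logit = ln(0.4400/0.5600) = -0.2412
theta = b + logit/(1.7·a) = -0.8 + (-0.2412)/1.7510 = -0.9377

-0.94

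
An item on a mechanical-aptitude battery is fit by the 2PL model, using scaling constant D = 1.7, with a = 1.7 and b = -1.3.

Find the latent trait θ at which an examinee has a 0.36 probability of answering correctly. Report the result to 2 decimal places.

P(θ) = 1 / (1 + exp(−D·a(θ − b)))
logit = ln(0.3600/0.6400) = -0.5754
θ = b + logit/(1.7·a) = -1.3 + (-0.5754)/2.8900 = -1.4991

-1.50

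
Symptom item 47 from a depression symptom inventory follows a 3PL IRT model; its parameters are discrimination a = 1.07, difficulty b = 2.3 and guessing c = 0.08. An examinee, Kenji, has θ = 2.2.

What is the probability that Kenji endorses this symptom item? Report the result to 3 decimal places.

0.515

P(θ) = c + (1 − c) · 1 / (1 + exp(−a(θ − b)))
Exponent: 1.07 × (2.2 − 2.3) = -0.1070
1/(1 + e^{0.1070}) = 0.4733
P = 0.08 + 0.92 × 0.4733 = 0.5154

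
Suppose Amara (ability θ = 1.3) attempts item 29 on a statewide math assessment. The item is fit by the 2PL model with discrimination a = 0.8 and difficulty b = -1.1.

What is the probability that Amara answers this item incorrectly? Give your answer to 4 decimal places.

P(θ) = 1 / (1 + exp(−a(θ − b)))
Exponent: 0.8 × (1.3 − (-1.1)) = 1.9200
1/(1 + e^{-1.9200}) = 0.8721
P(incorrect) = 1 − 0.8721 = 0.1279

0.1279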